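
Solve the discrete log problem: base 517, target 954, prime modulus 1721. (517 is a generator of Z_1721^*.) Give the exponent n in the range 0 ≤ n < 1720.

Baby-step giant-step with m = ceil(sqrt(1720)) = 42.
Baby table (517^j mod 1721 for j=0..41):
  0:1  1:517  2:534  3:718  4:1191  5:1350  6:945  7:1522
  8:377  9:436  10:1682  11:489  12:1547  13:1255  14:18  15:701
  16:1007  17:877  18:786  19:206  20:1521  21:1581  22:1623  23:964
  24:1019  25:197  26:310  27:217  28:324  29:571  30:916  31:297
  32:380  33:266  34:1563  35:922  36:1678  37:142  38:1132  39:104
  40:417  41:464
Giant step factor: 517^(-42) ≡ 1029 (mod 1721).
Scan 954·1029^i mod 1721 for i = 0, 1, …:
  i=0: 954   i=1: 696   i=2: 248   i=3: 484
  i=4: 667   i=5: 1385   i=6: 177   i=7: 1428
  i=8: 1399   i=9: 815     …   i=32: 171
  i=33: 417
Match at i=33, j=40: n = 33·42 + 40 = 1426.

1426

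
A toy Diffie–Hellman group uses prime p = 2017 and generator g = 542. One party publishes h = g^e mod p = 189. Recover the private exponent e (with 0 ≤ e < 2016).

544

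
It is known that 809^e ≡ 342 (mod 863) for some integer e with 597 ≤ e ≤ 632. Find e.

Compute 809^597 mod 863 = 617, then multiply by 809 repeatedly:
  809^597=617  809^598=339  809^599=680  809^600=389  809^601=569
  809^602=342
Found 342 at exponent 602.

602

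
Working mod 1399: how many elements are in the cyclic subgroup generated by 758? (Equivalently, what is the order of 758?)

1398

The order of 758 must divide p − 1 = 1398 = 2 · 3 · 233.
Divisors: 1, 2, 3, 6, 233, 466, 699, 1398.
Check each in increasing order: 758^1 ≡ 758;  758^2 ≡ 974;  758^3 ≡ 1019;  758^6 ≡ 303;  758^233 ≡ 1009;  758^466 ≡ 1008;  758^699 ≡ 1398;  758^1398 ≡ 1.
Smallest exponent giving 1 is 1398.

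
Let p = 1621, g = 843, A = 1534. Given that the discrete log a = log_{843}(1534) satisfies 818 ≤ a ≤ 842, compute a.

Compute 843^818 mod 1621 = 320, then multiply by 843 repeatedly:
  843^818=320  843^819=674  843^820=832  843^821=1104  843^822=218
  843^823=601  843^824=891  843^825=590  843^826=1344  843^827=1534
Found 1534 at exponent 827.

827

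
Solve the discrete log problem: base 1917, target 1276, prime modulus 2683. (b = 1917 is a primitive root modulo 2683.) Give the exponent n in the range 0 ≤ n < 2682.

1407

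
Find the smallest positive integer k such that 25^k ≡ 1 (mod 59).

29

The order of 25 must divide p − 1 = 58 = 2 · 29.
Divisors: 1, 2, 29, 58.
Check each in increasing order: 25^1 ≡ 25;  25^2 ≡ 35;  25^29 ≡ 1.
Smallest exponent giving 1 is 29.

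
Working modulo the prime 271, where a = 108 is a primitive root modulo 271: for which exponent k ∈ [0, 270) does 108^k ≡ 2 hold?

176

Baby-step giant-step with m = ceil(sqrt(270)) = 17.
Baby table (108^j mod 271 for j=0..16):
  0:1  1:108  2:11  3:104  4:121  5:60  6:247  7:118
  8:7  9:214  10:77  11:186  12:34  13:149  14:103  15:13
  16:49
Giant step factor: 108^(-17) ≡ 235 (mod 271).
Scan 2·235^i mod 271 for i = 0, 1, …:
  i=0: 2   i=1: 199   i=2: 153   i=3: 183
  i=4: 187   i=5: 43   i=6: 78   i=7: 173
  i=8: 5   i=9: 91   i=10: 247
Match at i=10, j=6: k = 10·17 + 6 = 176.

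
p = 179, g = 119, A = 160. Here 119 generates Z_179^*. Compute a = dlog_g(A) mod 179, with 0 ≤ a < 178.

Baby-step giant-step with m = ceil(sqrt(178)) = 14.
Baby table (119^j mod 179 for j=0..13):
  0:1  1:119  2:20  3:53  4:42  5:165  6:124  7:78
  8:153  9:128  10:17  11:54  12:161  13:6
Giant step factor: 119^(-14) ≡ 89 (mod 179).
Scan 160·89^i mod 179 for i = 0, 1, …:
  i=0: 160   i=1: 99   i=2: 40   i=3: 159
  i=4: 10   i=5: 174   i=6: 92   i=7: 133
  i=8: 23   i=9: 78
Match at i=9, j=7: a = 9·14 + 7 = 133.

133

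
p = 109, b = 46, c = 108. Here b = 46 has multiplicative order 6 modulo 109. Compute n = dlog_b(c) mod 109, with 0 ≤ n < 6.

Successive powers of 46 modulo 109:
  46^0=1  46^1=46  46^2=45  46^3=108
So 46^3 ≡ 108 (mod 109), giving n = 3.

3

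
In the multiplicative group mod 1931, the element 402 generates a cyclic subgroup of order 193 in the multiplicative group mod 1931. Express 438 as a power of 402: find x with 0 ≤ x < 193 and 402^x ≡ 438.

54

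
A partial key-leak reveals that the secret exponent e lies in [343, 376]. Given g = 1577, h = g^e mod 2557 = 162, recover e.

371

Compute 1577^343 mod 2557 = 737, then multiply by 1577 repeatedly:
  1577^343=737  1577^344=1371  1577^345=1402  1577^346=1706  1577^347=398
  1577^348=1181  1577^349=941  1577^350=897  1577^351=548  1577^352=2487
  1577^353=2118  1577^354=644  1577^355=459  1577^356=212  1577^357=1914
  1577^358=1118  1577^359=1313  1577^360=1988  1577^361=194  1577^362=1655
  1577^363=1795  1577^364=116  1577^365=1385  1577^366=467  1577^367=43
  1577^368=1329  1577^369=1650  1577^370=1581  1577^371=162
Found 162 at exponent 371.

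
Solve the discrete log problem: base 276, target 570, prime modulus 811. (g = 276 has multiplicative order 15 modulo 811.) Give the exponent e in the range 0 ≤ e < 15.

Successive powers of 276 modulo 811:
  276^0=1  276^1=276  276^2=753  276^3=212  276^4=120  276^5=680
  276^6=339  276^7=299  276^8=613  276^9=500  276^10=130  276^11=196
  276^12=570
So 276^12 ≡ 570 (mod 811), giving e = 12.

12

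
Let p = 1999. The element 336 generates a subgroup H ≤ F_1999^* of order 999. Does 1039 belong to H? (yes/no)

1039 ∈ ⟨336⟩ iff 1039^999 ≡ 1 (mod 1999), since |⟨336⟩| = 999.
1039^999 mod 1999 = 1.
Since 1 = 1, 1039 lies in the subgroup.

yes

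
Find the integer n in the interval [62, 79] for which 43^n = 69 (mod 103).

75

Compute 43^62 mod 103 = 63, then multiply by 43 repeatedly:
  43^62=63  43^63=31  43^64=97  43^65=51  43^66=30
  43^67=54  43^68=56  43^69=39  43^70=29  43^71=11
  43^72=61  43^73=48  43^74=4  43^75=69
Found 69 at exponent 75.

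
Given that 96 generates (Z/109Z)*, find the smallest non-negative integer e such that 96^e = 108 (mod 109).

54

Baby-step giant-step with m = ceil(sqrt(108)) = 11.
Baby table (96^j mod 109 for j=0..10):
  0:1  1:96  2:60  3:92  4:3  5:70  6:71  7:58
  8:9  9:101  10:104
Giant step factor: 96^(-11) ≡ 52 (mod 109).
Scan 108·52^i mod 109 for i = 0, 1, …:
  i=0: 108   i=1: 57   i=2: 21   i=3: 2
  i=4: 104
Match at i=4, j=10: e = 4·11 + 10 = 54.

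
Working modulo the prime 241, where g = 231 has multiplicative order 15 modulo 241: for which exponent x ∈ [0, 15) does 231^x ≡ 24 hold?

Successive powers of 231 modulo 241:
  231^0=1  231^1=231  231^2=100  231^3=205  231^4=119  231^5=15
  231^6=91  231^7=54  231^8=183  231^9=98  231^10=225  231^11=160
  231^12=87  231^13=94  231^14=24
So 231^14 ≡ 24 (mod 241), giving x = 14.

14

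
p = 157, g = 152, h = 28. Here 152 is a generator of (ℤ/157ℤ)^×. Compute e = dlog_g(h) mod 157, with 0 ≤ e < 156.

39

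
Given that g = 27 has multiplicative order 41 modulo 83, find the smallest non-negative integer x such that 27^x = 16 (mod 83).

Baby-step giant-step with m = ceil(sqrt(41)) = 7.
Baby table (27^j mod 83 for j=0..6):
  0:1  1:27  2:65  3:12  4:75  5:33  6:61
Giant step factor: 27^(-7) ≡ 51 (mod 83).
Scan 16·51^i mod 83 for i = 0, 1, …:
  i=0: 16   i=1: 69   i=2: 33
Match at i=2, j=5: x = 2·7 + 5 = 19.

19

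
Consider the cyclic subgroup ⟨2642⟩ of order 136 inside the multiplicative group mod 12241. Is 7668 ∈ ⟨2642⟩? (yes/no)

yes

7668 ∈ ⟨2642⟩ iff 7668^136 ≡ 1 (mod 12241), since |⟨2642⟩| = 136.
7668^136 mod 12241 = 1.
Since 1 = 1, 7668 lies in the subgroup.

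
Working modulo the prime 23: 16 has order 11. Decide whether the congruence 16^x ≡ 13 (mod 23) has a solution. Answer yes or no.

yes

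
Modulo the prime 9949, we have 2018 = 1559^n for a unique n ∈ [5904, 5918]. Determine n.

Compute 1559^5904 mod 9949 = 9494, then multiply by 1559 repeatedly:
  1559^5904=9494  1559^5905=6983  1559^5906=2291  1559^5907=9927  1559^5908=5498
  1559^5909=5293  1559^5910=4066  1559^5911=1381  1559^5912=3995  1559^5913=131
  1559^5914=5249  1559^5915=5113  1559^5916=2018
Found 2018 at exponent 5916.

5916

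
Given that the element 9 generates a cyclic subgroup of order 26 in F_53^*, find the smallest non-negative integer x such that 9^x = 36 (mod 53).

Successive powers of 9 modulo 53:
  9^0=1  9^1=9  9^2=28  9^3=40  9^4=42  9^5=7
  9^6=10  9^7=37  9^8=15  9^9=29  9^10=49  9^11=17
  9^12=47  9^13=52  9^14=44  9^15=25  9^16=13  9^17=11
  9^18=46  9^19=43  9^20=16  9^21=38  9^22=24  9^23=4
  9^24=36
So 9^24 ≡ 36 (mod 53), giving x = 24.

24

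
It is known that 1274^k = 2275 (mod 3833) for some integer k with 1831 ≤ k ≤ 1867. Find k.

Compute 1274^1831 mod 3833 = 1468, then multiply by 1274 repeatedly:
  1274^1831=1468  1274^1832=3561  1274^1833=2275
Found 2275 at exponent 1833.

1833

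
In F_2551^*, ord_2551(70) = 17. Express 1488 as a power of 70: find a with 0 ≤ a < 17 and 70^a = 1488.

13

Successive powers of 70 modulo 2551:
  70^0=1  70^1=70  70^2=2349  70^3=1166  70^4=2539  70^5=1711
  70^6=2424  70^7=1314  70^8=144  70^9=2427  70^10=1524  70^11=2089
  70^12=823  70^13=1488
So 70^13 ≡ 1488 (mod 2551), giving a = 13.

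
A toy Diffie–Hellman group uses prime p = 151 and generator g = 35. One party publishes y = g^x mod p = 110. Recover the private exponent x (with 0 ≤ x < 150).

Baby-step giant-step with m = ceil(sqrt(150)) = 13.
Baby table (35^j mod 151 for j=0..12):
  0:1  1:35  2:17  3:142  4:138  5:149  6:81  7:117
  8:18  9:26  10:4  11:140  12:68
Giant step factor: 35^(-13) ≡ 130 (mod 151).
Scan 110·130^i mod 151 for i = 0, 1, …:
  i=0: 110   i=1: 106   i=2: 39   i=3: 87
  i=4: 136   i=5: 13   i=6: 29   i=7: 146
  i=8: 105   i=9: 60   i=10: 99   i=11: 35
Match at i=11, j=1: x = 11·13 + 1 = 144.

144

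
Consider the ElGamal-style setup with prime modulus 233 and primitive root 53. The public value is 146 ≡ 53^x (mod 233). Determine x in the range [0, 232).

219

Baby-step giant-step with m = ceil(sqrt(232)) = 16.
Baby table (53^j mod 233 for j=0..15):
  0:1  1:53  2:13  3:223  4:169  5:103  6:100  7:174
  8:135  9:165  10:124  11:48  12:214  13:158  14:219  15:190
Giant step factor: 53^(-16) ≡ 32 (mod 233).
Scan 146·32^i mod 233 for i = 0, 1, …:
  i=0: 146   i=1: 12   i=2: 151   i=3: 172
  i=4: 145   i=5: 213   i=6: 59   i=7: 24
  i=8: 69   i=9: 111   i=10: 57   i=11: 193
  i=12: 118   i=13: 48
Match at i=13, j=11: x = 13·16 + 11 = 219.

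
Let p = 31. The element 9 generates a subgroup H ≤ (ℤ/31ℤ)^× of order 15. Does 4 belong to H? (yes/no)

4 ∈ ⟨9⟩ iff 4^15 ≡ 1 (mod 31), since |⟨9⟩| = 15.
4^15 mod 31 = 1.
Since 1 = 1, 4 lies in the subgroup.

yes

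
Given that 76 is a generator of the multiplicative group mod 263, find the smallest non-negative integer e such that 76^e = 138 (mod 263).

Baby-step giant-step with m = ceil(sqrt(262)) = 17.
Baby table (76^j mod 263 for j=0..16):
  0:1  1:76  2:253  3:29  4:100  5:236  6:52  7:7
  8:6  9:193  10:203  11:174  12:74  13:101  14:49  15:42
  16:36
Giant step factor: 76^(-17) ≡ 67 (mod 263).
Scan 138·67^i mod 263 for i = 0, 1, …:
  i=0: 138   i=1: 41   i=2: 117   i=3: 212
  i=4: 2   i=5: 134   i=6: 36
Match at i=6, j=16: e = 6·17 + 16 = 118.

118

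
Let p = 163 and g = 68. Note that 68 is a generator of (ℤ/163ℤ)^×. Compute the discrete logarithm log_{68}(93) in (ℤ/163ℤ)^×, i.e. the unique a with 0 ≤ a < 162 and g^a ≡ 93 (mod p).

88

Baby-step giant-step with m = ceil(sqrt(162)) = 13.
Baby table (68^j mod 163 for j=0..12):
  0:1  1:68  2:60  3:5  4:14  5:137  6:25  7:70
  8:33  9:125  10:24  11:2  12:136
Giant step factor: 68^(-13) ≡ 72 (mod 163).
Scan 93·72^i mod 163 for i = 0, 1, …:
  i=0: 93   i=1: 13   i=2: 121   i=3: 73
  i=4: 40   i=5: 109   i=6: 24
Match at i=6, j=10: a = 6·13 + 10 = 88.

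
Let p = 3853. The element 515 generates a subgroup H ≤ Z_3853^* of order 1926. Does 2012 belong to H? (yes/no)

yes

2012 ∈ ⟨515⟩ iff 2012^1926 ≡ 1 (mod 3853), since |⟨515⟩| = 1926.
2012^1926 mod 3853 = 1.
Since 1 = 1, 2012 lies in the subgroup.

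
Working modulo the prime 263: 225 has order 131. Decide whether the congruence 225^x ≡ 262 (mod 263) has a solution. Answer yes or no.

262 ∈ ⟨225⟩ iff 262^131 ≡ 1 (mod 263), since |⟨225⟩| = 131.
262^131 mod 263 = 262.
Since 262 ≠ 1, 262 does not lie in the subgroup.

no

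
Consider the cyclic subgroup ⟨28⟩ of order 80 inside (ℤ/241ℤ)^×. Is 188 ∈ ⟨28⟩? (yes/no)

no

188 ∈ ⟨28⟩ iff 188^80 ≡ 1 (mod 241), since |⟨28⟩| = 80.
188^80 mod 241 = 225.
Since 225 ≠ 1, 188 does not lie in the subgroup.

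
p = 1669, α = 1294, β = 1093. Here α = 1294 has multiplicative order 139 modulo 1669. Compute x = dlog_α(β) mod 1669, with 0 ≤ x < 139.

Baby-step giant-step with m = ceil(sqrt(139)) = 12.
Baby table (1294^j mod 1669 for j=0..11):
  0:1  1:1294  2:429  3:1018  4:451  5:1113  6:1544  7:143
  8:1452  9:1263  10:371  11:1071
Giant step factor: 1294^(-12) ≡ 782 (mod 1669).
Scan 1093·782^i mod 1669 for i = 0, 1, …:
  i=0: 1093   i=1: 198   i=2: 1288   i=3: 809
  i=4: 87   i=5: 1274   i=6: 1544
Match at i=6, j=6: x = 6·12 + 6 = 78.

78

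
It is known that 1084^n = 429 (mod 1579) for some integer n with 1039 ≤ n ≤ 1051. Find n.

Compute 1084^1039 mod 1579 = 533, then multiply by 1084 repeatedly:
  1084^1039=533  1084^1040=1437  1084^1041=814  1084^1042=1294  1084^1043=544
  1084^1044=729  1084^1045=736  1084^1046=429
Found 429 at exponent 1046.

1046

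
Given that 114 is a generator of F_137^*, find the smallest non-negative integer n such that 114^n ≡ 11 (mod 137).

Successive powers of 114 modulo 137:
  114^0=1  114^1=114  114^2=118  114^3=26  114^4=87  114^5=54
  114^6=128  114^7=70  114^8=34  114^9=40  114^10=39  114^11=62
  114^12=81  114^13=55  114^14=105  114^15=51  114^16=60  114^17=127
  114^18=93  114^19=53  114^20=14  114^21=89  114^22=8  114^23=90
  114^24=122  114^25=71  114^26=11
So 114^26 ≡ 11 (mod 137), giving n = 26.

26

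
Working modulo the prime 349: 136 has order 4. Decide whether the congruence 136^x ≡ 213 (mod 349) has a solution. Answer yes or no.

yes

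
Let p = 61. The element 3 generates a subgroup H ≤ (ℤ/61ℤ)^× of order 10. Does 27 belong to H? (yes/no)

yes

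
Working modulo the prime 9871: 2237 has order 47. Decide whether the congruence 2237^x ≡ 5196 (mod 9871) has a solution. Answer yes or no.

no

5196 ∈ ⟨2237⟩ iff 5196^47 ≡ 1 (mod 9871), since |⟨2237⟩| = 47.
5196^47 mod 9871 = 1814.
Since 1814 ≠ 1, 5196 does not lie in the subgroup.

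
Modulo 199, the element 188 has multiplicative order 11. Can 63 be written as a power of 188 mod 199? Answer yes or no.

⟨188⟩ has order 11; its elements mod 199 are {1, 18, 61, 62, 63, 103, 114, 121, 125, 139, 188}.
63 is in this set.

yes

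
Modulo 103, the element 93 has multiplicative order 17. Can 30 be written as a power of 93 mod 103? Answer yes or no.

⟨93⟩ has order 17; its elements mod 103 are {1, 8, 9, 13, 14, 23, 30, 34, 61, 64, 66, 72, 76, 79, 81, 93, 100}.
30 is in this set.

yes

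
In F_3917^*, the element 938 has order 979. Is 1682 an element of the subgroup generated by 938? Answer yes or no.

no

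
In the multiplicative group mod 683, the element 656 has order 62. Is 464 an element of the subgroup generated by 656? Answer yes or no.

no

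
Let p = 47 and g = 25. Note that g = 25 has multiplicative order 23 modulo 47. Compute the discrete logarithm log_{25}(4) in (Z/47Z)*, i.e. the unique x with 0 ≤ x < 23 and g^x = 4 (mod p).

18

Successive powers of 25 modulo 47:
  25^0=1  25^1=25  25^2=14  25^3=21  25^4=8  25^5=12
  25^6=18  25^7=27  25^8=17  25^9=2  25^10=3  25^11=28
  25^12=42  25^13=16  25^14=24  25^15=36  25^16=7  25^17=34
  25^18=4
So 25^18 ≡ 4 (mod 47), giving x = 18.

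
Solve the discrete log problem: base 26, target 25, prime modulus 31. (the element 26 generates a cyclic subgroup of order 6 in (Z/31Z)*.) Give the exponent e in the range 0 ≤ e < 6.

2

Successive powers of 26 modulo 31:
  26^0=1  26^1=26  26^2=25
So 26^2 ≡ 25 (mod 31), giving e = 2.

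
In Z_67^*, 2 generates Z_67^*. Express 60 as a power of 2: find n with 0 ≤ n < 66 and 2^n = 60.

56

Baby-step giant-step with m = ceil(sqrt(66)) = 9.
Baby table (2^j mod 67 for j=0..8):
  0:1  1:2  2:4  3:8  4:16  5:32  6:64  7:61
  8:55
Giant step factor: 2^(-9) ≡ 53 (mod 67).
Scan 60·53^i mod 67 for i = 0, 1, …:
  i=0: 60   i=1: 31   i=2: 35   i=3: 46
  i=4: 26   i=5: 38   i=6: 4
Match at i=6, j=2: n = 6·9 + 2 = 56.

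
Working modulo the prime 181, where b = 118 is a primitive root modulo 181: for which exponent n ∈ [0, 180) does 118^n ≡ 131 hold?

Baby-step giant-step with m = ceil(sqrt(180)) = 14.
Baby table (118^j mod 181 for j=0..13):
  0:1  1:118  2:168  3:95  4:169  5:32  6:156  7:127
  8:144  9:159  10:119  11:105  12:82  13:83
Giant step factor: 118^(-14) ≡ 172 (mod 181).
Scan 131·172^i mod 181 for i = 0, 1, …:
  i=0: 131   i=1: 88   i=2: 113   i=3: 69
  i=4: 103   i=5: 159
Match at i=5, j=9: n = 5·14 + 9 = 79.

79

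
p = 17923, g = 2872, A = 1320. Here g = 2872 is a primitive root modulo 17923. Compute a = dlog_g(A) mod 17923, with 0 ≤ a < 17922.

1700

Baby-step giant-step with m = ceil(sqrt(17922)) = 134.
Baby table (2872^j mod 17923 for j=0..133):
  0:1  1:2872  2:3804  3:9981  4:6555  5:6810  6:4327  7:6505
  8:6594  9:11280  10:9299  11:1458  12:11317  13:8025  14:16745  15:4231
  16:17561  17:17793  18:3023  19:7324  20:10849  21:8154  22:10850  23:11026
  24:14654  25:3084  26:3286  27:9894  28:7613  29:16399  30:14207  31:9756
  32:5583  33:11214  34:16900  35:1316  36:15722  37:5547  38:15360  39:5417
  40:460  41:12741  42:11309  43:2972  44:4236  45:13998  46:967  47:17082
  48:4253  49:9053  50:11866  51:7529  52:8150  53:17285  54:13733  55:10576
  56:12710  57:11892  58:10509  59:17439  60:7946  61:4933  62:8406  63:17674
  64:1792  65:2723  66:6028  67:16721  68:6995  69:15880  70:11248  71:7010
  72:5191  73:14539  74:13341  75:13901  76:9151  77:6554  78:3938  79:523
  80:14447  81:39  82:4470  83:4972  84:12876  85:4723  86:14668  87:7446
  88:2773  89:6244  90:9768  91:4201  92:3093  93:11211  94:8284  95:7827
  96:3702  97:3805  98:12853  99:10359  100:16791  101:10882  102:13315  103:10921
  104:17785  105:15893  106:12738  107:2693  108:9483  109:10139  110:12256  111:16383
  112:4101  113:2661  114:7194  115:13872  116:15478  117:3776  118:1257  119:7581
  120:14110  121:17  122:12978  123:10899  124:8370  125:3897  126:8232  127:1867
  128:3047  129:4560  130:12530  131:14699  132:6863  133:13159
Giant step factor: 2872^(-134) ≡ 15041 (mod 17923).
Scan 1320·15041^i mod 17923 for i = 0, 1, …:
  i=0: 1320   i=1: 13359   i=2: 15889   i=3: 1167
  i=4: 6230   i=5: 3986   i=6: 991   i=7: 11618
  i=8: 15011   i=9: 4420   i=10: 4813   i=11: 1336
  i=12: 3093
Match at i=12, j=92: a = 12·134 + 92 = 1700.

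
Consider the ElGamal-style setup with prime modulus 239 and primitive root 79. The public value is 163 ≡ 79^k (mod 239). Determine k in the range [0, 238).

98

Baby-step giant-step with m = ceil(sqrt(238)) = 16.
Baby table (79^j mod 239 for j=0..15):
  0:1  1:79  2:27  3:221  4:12  5:231  6:85  7:23
  8:144  9:143  10:64  11:37  12:55  13:43  14:51  15:205
Giant step factor: 79^(-16) ≡ 109 (mod 239).
Scan 163·109^i mod 239 for i = 0, 1, …:
  i=0: 163   i=1: 81   i=2: 225   i=3: 147
  i=4: 10   i=5: 134   i=6: 27
Match at i=6, j=2: k = 6·16 + 2 = 98.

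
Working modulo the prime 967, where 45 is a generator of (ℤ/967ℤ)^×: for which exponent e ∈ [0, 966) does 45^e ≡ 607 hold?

Baby-step giant-step with m = ceil(sqrt(966)) = 32.
Baby table (45^j mod 967 for j=0..31):
  0:1  1:45  2:91  3:227  4:545  5:350  6:278  7:906
  8:156  9:251  10:658  11:600  12:891  13:448  14:820  15:154
  16:161  17:476  18:146  19:768  20:715  21:264  22:276  23:816
  24:941  25:764  26:535  27:867  28:335  29:570  30:508  31:619
Giant step factor: 45^(-32) ≡ 36 (mod 967).
Scan 607·36^i mod 967 for i = 0, 1, …:
  i=0: 607   i=1: 578   i=2: 501   i=3: 630
  i=4: 439   i=5: 332   i=6: 348   i=7: 924
  i=8: 386   i=9: 358     …   i=21: 298
  i=22: 91
Match at i=22, j=2: e = 22·32 + 2 = 706.

706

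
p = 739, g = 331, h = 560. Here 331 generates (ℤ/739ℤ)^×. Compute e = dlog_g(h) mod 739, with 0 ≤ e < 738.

179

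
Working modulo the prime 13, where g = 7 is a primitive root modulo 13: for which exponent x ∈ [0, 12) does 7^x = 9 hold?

4

Successive powers of 7 modulo 13:
  7^0=1  7^1=7  7^2=10  7^3=5  7^4=9
So 7^4 ≡ 9 (mod 13), giving x = 4.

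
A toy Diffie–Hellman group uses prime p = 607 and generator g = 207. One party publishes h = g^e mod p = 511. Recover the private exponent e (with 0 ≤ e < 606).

Baby-step giant-step with m = ceil(sqrt(606)) = 25.
Baby table (207^j mod 607 for j=0..24):
  0:1  1:207  2:359  3:259  4:197  5:110  6:311  7:35
  8:568  9:425  10:567  11:218  12:208  13:566  14:11  15:456
  16:307  17:421  18:346  19:603  20:386  21:385  22:178  23:426
  24:167
Giant step factor: 207^(-25) ≡ 263 (mod 607).
Scan 511·263^i mod 607 for i = 0, 1, …:
  i=0: 511   i=1: 246   i=2: 356   i=3: 150
  i=4: 602   i=5: 506   i=6: 145   i=7: 501
  i=8: 44   i=9: 39     …   i=20: 137
  i=21: 218
Match at i=21, j=11: e = 21·25 + 11 = 536.

536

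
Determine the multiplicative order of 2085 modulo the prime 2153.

The order of 2085 must divide p − 1 = 2152 = 2^3 · 269.
Divisors: 1, 2, 4, 8, 269, 538, 1076, 2152.
Check each in increasing order: 2085^1 ≡ 2085;  2085^2 ≡ 318;  2085^4 ≡ 2086;  2085^8 ≡ 183;  2085^269 ≡ 246;  2085^538 ≡ 232;  2085^1076 ≡ 2152;  2085^2152 ≡ 1.
Smallest exponent giving 1 is 2152.

2152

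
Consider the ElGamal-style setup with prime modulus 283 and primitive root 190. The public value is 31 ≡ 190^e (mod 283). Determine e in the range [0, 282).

5

Successive powers of 190 modulo 283:
  190^0=1  190^1=190  190^2=159  190^3=212  190^4=94  190^5=31
So 190^5 ≡ 31 (mod 283), giving e = 5.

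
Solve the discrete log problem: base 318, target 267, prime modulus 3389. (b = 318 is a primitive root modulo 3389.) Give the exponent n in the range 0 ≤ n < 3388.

1376

Baby-step giant-step with m = ceil(sqrt(3388)) = 59.
Baby table (318^j mod 3389 for j=0..58):
  0:1  1:318  2:2843  3:2600  4:3273  5:391  6:2334  7:21
  8:3289  9:2090  10:376  11:953  12:1433  13:1568  14:441  15:1289
  16:3222  17:1118  18:3068  19:2981  20:2427  21:2483  22:3346  23:3271
  24:3144  25:37  26:1599  27:132  28:1308  29:2486  30:911  31:1633
  32:777  33:3078  34:2772  35:356  36:1371  37:2186  38:403  39:2761
  40:247  41:599  42:698  43:1679  44:1849  45:1685  46:368  47:1798
  48:2412  49:1102  50:1369  51:1550  52:1495  53:950  54:479  55:3206
  56:2808  57:1637  58:2049
Giant step factor: 318^(-59) ≡ 1323 (mod 3389).
Scan 267·1323^i mod 3389 for i = 0, 1, …:
  i=0: 267   i=1: 785   i=2: 1521   i=3: 2606
  i=4: 1125   i=5: 604   i=6: 2677   i=7: 166
  i=8: 2722   i=9: 2088     …   i=22: 1260
  i=23: 2981
Match at i=23, j=19: n = 23·59 + 19 = 1376.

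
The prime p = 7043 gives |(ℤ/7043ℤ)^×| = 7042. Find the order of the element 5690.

The order of 5690 must divide p − 1 = 7042 = 2 · 7 · 503.
Divisors: 1, 2, 7, 14, 503, 1006, 3521, 7042.
Check each in increasing order: 5690^1 ≡ 5690;  5690^2 ≡ 6472;  5690^7 ≡ 1784;  5690^14 ≡ 6263;  5690^503 ≡ 4235;  5690^1006 ≡ 3747;  5690^3521 ≡ 1.
Smallest exponent giving 1 is 3521.

3521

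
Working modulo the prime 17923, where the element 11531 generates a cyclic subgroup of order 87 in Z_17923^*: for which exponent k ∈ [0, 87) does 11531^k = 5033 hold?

Baby-step giant-step with m = ceil(sqrt(87)) = 10.
Baby table (11531^j mod 17923 for j=0..9):
  0:1  1:11531  2:11147  3:10224  4:13373  5:12494  6:3240  7:8908
  8:1435  9:4056
Giant step factor: 11531^(-10) ≡ 10080 (mod 17923).
Scan 5033·10080^i mod 17923 for i = 0, 1, …:
  i=0: 5033   i=1: 10550   i=2: 6841   i=3: 7499
  i=4: 8629   i=5: 1
Match at i=5, j=0: k = 5·10 + 0 = 50.

50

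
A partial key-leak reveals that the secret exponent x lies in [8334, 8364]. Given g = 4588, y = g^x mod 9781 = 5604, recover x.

Compute 4588^8334 mod 9781 = 2080, then multiply by 4588 repeatedly:
  4588^8334=2080  4588^8335=6565  4588^8336=4521  4588^8337=6628  4588^8338=135
  4588^8339=3177  4588^8340=2386  4588^8341=2029  4588^8342=7321  4588^8343=794
  4588^8344=4340  4588^8345=7585  4588^8346=8963  4588^8347=2920  4588^8348=6771
  4588^8349=892  4588^8350=4038  4588^8351=1130  4588^8352=510  4588^8353=2221
  4588^8354=7927  4588^8355=3318  4588^8356=3748  4588^8357=826  4588^8358=4441
  4588^8359=1485  4588^8360=5604
Found 5604 at exponent 8360.

8360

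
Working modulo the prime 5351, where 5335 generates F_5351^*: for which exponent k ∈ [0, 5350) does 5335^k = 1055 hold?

Baby-step giant-step with m = ceil(sqrt(5350)) = 74.
Baby table (5335^j mod 5351 for j=0..73):
  0:1  1:5335  2:256  3:1255  4:1324  5:220  6:1831  7:2810
  8:3199  9:2326  10:241  11:1495  12:2835  13:2799  14:3375  15:4861
  16:2489  17:2984  18:415  19:4062  20:4571  21:1778  22:3658  23:333
  24:23  25:4983  26:537  27:2110  28:3697  29:5060  30:4656  31:418
  32:4014  33:5339  34:192  35:2279  36:993  37:165  38:2711  39:4783
  40:3737  41:4420  42:4194  43:2459  44:3464  45:3437  46:3869  47:2308
  48:529  49:2238  50:1649  51:371  52:4766  53:4009  54:68  55:4263
  56:1355  57:5075  58:4416  59:4258  60:1435  61:3795  62:3492  63:2989
  64:335  65:5342  66:144  67:3047  68:4758  69:4137  70:3371  71:4925
  72:1465  73:3315
Giant step factor: 5335^(-74) ≡ 3518 (mod 5351).
Scan 1055·3518^i mod 5351 for i = 0, 1, …:
  i=0: 1055   i=1: 3247   i=2: 3912   i=3: 4995
  i=4: 5077   i=5: 4599   i=6: 3209   i=7: 4003
  i=8: 4073   i=9: 4187     …   i=26: 930
  i=27: 2279
Match at i=27, j=35: k = 27·74 + 35 = 2033.

2033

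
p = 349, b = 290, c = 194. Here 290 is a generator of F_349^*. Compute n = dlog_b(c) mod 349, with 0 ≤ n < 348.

Baby-step giant-step with m = ceil(sqrt(348)) = 19.
Baby table (290^j mod 349 for j=0..18):
  0:1  1:290  2:340  3:182  4:81  5:107  6:318  7:84
  8:279  9:291  10:281  11:173  12:263  13:188  14:76  15:53
  16:14  17:221  18:223
Giant step factor: 290^(-19) ≡ 236 (mod 349).
Scan 194·236^i mod 349 for i = 0, 1, …:
  i=0: 194   i=1: 65   i=2: 333   i=3: 63
  i=4: 210   i=5: 2   i=6: 123   i=7: 61
  i=8: 87   i=9: 290
Match at i=9, j=1: n = 9·19 + 1 = 172.

172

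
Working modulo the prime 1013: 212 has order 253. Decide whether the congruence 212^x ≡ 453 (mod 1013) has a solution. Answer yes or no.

yes

453 ∈ ⟨212⟩ iff 453^253 ≡ 1 (mod 1013), since |⟨212⟩| = 253.
453^253 mod 1013 = 1.
Since 1 = 1, 453 lies in the subgroup.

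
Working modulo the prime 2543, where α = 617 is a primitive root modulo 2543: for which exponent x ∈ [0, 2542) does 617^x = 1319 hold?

Baby-step giant-step with m = ceil(sqrt(2542)) = 51.
Baby table (617^j mod 2543 for j=0..50):
  0:1  1:617  2:1782  3:918  4:1860  5:727  6:991  7:1127
  8:1120  9:1887  10:2128  11:788  12:483  13:480  14:1172  15:912
  16:701  17:207  18:569  19:139  20:1844  21:1027  22:452  23:1697
  24:1876  25:427  26:1530  27:557  28:364  29:804  30:183  31:1019
  32:602  33:156  34:2161  35:805  36:800  37:258  38:1520  39:2016
  40:345  41:1796  42:1927  43:1378  44:864  45:1601  46:1133  47:2279
  48:2407  49:7  50:1776
Giant step factor: 617^(-51) ≡ 306 (mod 2543).
Scan 1319·306^i mod 2543 for i = 0, 1, …:
  i=0: 1319   i=1: 1820   i=2: 3   i=3: 918
Match at i=3, j=3: x = 3·51 + 3 = 156.

156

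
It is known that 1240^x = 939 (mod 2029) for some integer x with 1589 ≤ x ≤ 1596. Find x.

Compute 1240^1589 mod 2029 = 2006, then multiply by 1240 repeatedly:
  1240^1589=2006  1240^1590=1915  1240^1591=670  1240^1592=939
Found 939 at exponent 1592.

1592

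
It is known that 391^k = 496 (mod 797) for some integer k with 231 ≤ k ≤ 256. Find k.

243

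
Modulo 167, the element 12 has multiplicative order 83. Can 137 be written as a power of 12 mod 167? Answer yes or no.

yes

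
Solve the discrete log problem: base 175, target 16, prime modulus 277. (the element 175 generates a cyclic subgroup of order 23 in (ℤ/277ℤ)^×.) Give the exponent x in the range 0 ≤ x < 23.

Successive powers of 175 modulo 277:
  175^0=1  175^1=175  175^2=155  175^3=256  175^4=203  175^5=69
  175^6=164  175^7=169  175^8=213  175^9=157  175^10=52  175^11=236
  175^12=27  175^13=16
So 175^13 ≡ 16 (mod 277), giving x = 13.

13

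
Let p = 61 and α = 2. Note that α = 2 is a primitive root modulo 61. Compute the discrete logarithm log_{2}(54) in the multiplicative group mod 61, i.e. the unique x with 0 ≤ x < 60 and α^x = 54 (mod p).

19

Successive powers of 2 modulo 61:
  2^0=1  2^1=2  2^2=4  2^3=8  2^4=16  2^5=32
  2^6=3  2^7=6  2^8=12  2^9=24  2^10=48  2^11=35
  2^12=9  2^13=18  2^14=36  2^15=11  2^16=22  2^17=44
  2^18=27  2^19=54
So 2^19 ≡ 54 (mod 61), giving x = 19.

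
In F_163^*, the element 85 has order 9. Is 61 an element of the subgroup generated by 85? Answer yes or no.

no

⟨85⟩ has order 9; its elements mod 163 are {1, 38, 40, 53, 58, 85, 104, 133, 140}.
61 is not in this set.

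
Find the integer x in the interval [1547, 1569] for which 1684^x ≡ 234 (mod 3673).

Compute 1684^1547 mod 3673 = 3079, then multiply by 1684 repeatedly:
  1684^1547=3079  1684^1548=2433  1684^1549=1777  1684^1550=2646  1684^1551=515
  1684^1552=432  1684^1553=234
Found 234 at exponent 1553.

1553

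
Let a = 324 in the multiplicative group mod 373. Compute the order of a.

The order of 324 must divide p − 1 = 372 = 2^2 · 3 · 31.
Divisors: 1, 2, 3, 4, 6, 12, 31, 62, 93, 124, 186, 372.
Check each in increasing order: 324^1 ≡ 324;  324^2 ≡ 163;  324^3 ≡ 219;  324^4 ≡ 86;  324^6 ≡ 217;  324^12 ≡ 91;  324^31 ≡ 372;  324^62 ≡ 1.
Smallest exponent giving 1 is 62.

62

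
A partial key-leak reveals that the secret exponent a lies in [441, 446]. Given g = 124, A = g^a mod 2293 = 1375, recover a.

445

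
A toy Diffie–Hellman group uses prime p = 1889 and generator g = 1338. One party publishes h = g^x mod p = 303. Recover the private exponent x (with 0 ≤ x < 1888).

Baby-step giant-step with m = ceil(sqrt(1888)) = 44.
Baby table (1338^j mod 1889 for j=0..43):
  0:1  1:1338  2:1361  3:22  4:1101  5:1607  6:484  7:1554
  8:1352  9:1203  10:186  11:1409  12:20  13:314  14:774  15:440
  16:1241  17:27  18:235  19:856  20:594  21:1392  22:1831  23:1734
  24:400  25:613  26:368  27:1244  28:263  29:540  30:922  31:119
  32:546  33:1394  34:729  35:678  36:444  37:926  38:1693  39:323
  40:1482  41:1355  42:1439  43:491
Giant step factor: 1338^(-44) ≡ 981 (mod 1889).
Scan 303·981^i mod 1889 for i = 0, 1, …:
  i=0: 303   i=1: 670   i=2: 1787   i=3: 55
  i=4: 1063   i=5: 75   i=6: 1793   i=7: 274
  i=8: 556   i=9: 1404     …   i=38: 375
  i=39: 1409
Match at i=39, j=11: x = 39·44 + 11 = 1727.

1727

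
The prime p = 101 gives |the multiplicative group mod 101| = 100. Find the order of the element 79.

The order of 79 must divide p − 1 = 100 = 2^2 · 5^2.
Divisors: 1, 2, 4, 5, 10, 20, 25, 50, 100.
Check each in increasing order: 79^1 ≡ 79;  79^2 ≡ 80;  79^4 ≡ 37;  79^5 ≡ 95;  79^10 ≡ 36;  79^20 ≡ 84;  79^25 ≡ 1.
Smallest exponent giving 1 is 25.

25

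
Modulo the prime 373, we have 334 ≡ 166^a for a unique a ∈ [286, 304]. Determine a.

302

Compute 166^286 mod 373 = 63, then multiply by 166 repeatedly:
  166^286=63  166^287=14  166^288=86  166^289=102  166^290=147
  166^291=157  166^292=325  166^293=238  166^294=343  166^295=242
  166^296=261  166^297=58  166^298=303  166^299=316  166^300=236
  166^301=11  166^302=334
Found 334 at exponent 302.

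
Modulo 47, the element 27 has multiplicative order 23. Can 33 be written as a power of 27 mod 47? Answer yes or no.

no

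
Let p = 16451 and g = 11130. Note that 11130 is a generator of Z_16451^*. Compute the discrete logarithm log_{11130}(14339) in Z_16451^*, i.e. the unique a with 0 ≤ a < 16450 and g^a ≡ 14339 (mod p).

Baby-step giant-step with m = ceil(sqrt(16450)) = 129.
Baby table (11130^j mod 16451 for j=0..128):
  0:1  1:11130  2:870  3:9912  4:154  5:3116  6:2372  7:12956
  8:7265  9:2785  10:3366  11:4653  12:142  13:1164  14:8383  15:9169
  16:5417  17:14746  18:7804  19:13691  20:11668  21:646  22:893  23:2686
  24:3713  25:778  26:5914  27:2369  28:12468  29:4655  30:5951  31:2904
  32:11756  33:9477  34:11649  35:3039  36:814  37:11770  38:787  39:7378
  40:10199  41:2970  42:6041  43:1093  44:7801  45:13203  46:9058  47:3812
  48:431  49:9789  50:13048  51:11263  52:570  53:10465  54:2370  55:7147
  56:5525  57:15863  58:3058  59:14872  60:11849  61:8154  62:10304  63:3599
  64:15136  65:5440  66:7520  67:11363  68:11353  69:15210  70:6510  71:6096
  72:4556  73:6298  74:15480  75:1077  76:10682  77:15734  78:14976  79:1348
  80:16379  81:4739  82:3164  83:10180  84:5363  85:5962  86:10177  87:4875
  88:3352  89:13343  90:4413  91:10455  92:6227  93:14898  94:5111  95:14323
  96:4800  97:7603  98:13897  99:1308  100:15356  101:2841  102:1508  103:4020
  104:12331  105:9788  106:1918  107:10393  108:7109  109:10311  110:15705  111:4775
  112:9020  113:8598  114:273  115:11506  116:7196  117:8012  118:9140  119:11667
  120:5967  121:23  122:9225  123:3559  124:14113  125:3542  126:5864  127:5203
  128:1870
Giant step factor: 11130^(-129) ≡ 11958 (mod 16451).
Scan 14339·11958^i mod 16451 for i = 0, 1, …:
  i=0: 14339   i=1: 13440   i=2: 5701   i=3: 16065
  i=4: 6943   i=5: 12648   i=6: 10741   i=7: 7921
  i=8: 10911   i=9: 857     …   i=101: 13246
  i=102: 5440
Match at i=102, j=65: a = 102·129 + 65 = 13223.

13223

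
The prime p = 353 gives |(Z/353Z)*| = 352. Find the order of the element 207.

The order of 207 must divide p − 1 = 352 = 2^5 · 11.
Divisors: 1, 2, 4, 8, 11, 16, 22, 32, 44, 88, 176, 352.
Check each in increasing order: 207^1 ≡ 207;  207^2 ≡ 136;  207^4 ≡ 140;  207^8 ≡ 185;  207^11 ≡ 311;  207^16 ≡ 337;  207^22 ≡ 352;  207^32 ≡ 256;  207^44 ≡ 1.
Smallest exponent giving 1 is 44.

44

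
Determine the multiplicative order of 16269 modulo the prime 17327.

The order of 16269 must divide p − 1 = 17326 = 2 · 8663.
Divisors: 1, 2, 8663, 17326.
Check each in increasing order: 16269^1 ≡ 16269;  16269^2 ≡ 10436;  16269^8663 ≡ 17326;  16269^17326 ≡ 1.
Smallest exponent giving 1 is 17326.

17326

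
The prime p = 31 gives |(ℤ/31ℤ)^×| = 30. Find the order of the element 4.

5

The order of 4 must divide p − 1 = 30 = 2 · 3 · 5.
Divisors: 1, 2, 3, 5, 6, 10, 15, 30.
Check each in increasing order: 4^1 ≡ 4;  4^2 ≡ 16;  4^3 ≡ 2;  4^5 ≡ 1.
Smallest exponent giving 1 is 5.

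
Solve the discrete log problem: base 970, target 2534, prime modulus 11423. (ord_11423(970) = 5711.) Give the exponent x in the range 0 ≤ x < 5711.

Baby-step giant-step with m = ceil(sqrt(5711)) = 76.
Baby table (970^j mod 11423 for j=0..75):
  0:1  1:970  2:4214  3:9569  4:6454  5:576  6:10416  7:5588
  8:5858  9:5029  10:509  11:2541  12:8825  13:4423  14:6685  15:7609
  16:1472  17:11388  18:319  19:1009  20:7775  21:2570  22:2686  23:976
  24:10034  25:584  26:6753  27:5031  28:2449  29:10969  30:5117  31:5908
  32:7837  33:5595  34:1225  35:258  36:10377  37:2027  38:1434  39:8797
  40:109  41:2923  42:2406  43:3528  44:6683  45:5669  46:4467  47:3673
  48:10257  49:11280  50:9789  51:2817  52:2393  53:2341  54:9016  55:6925
  56:526  57:7608  58:502  59:7174  60:2173  61:5978  62:7199  63:3577
  64:8521  65:6541  66:5005  67:75  68:4212  69:7629  70:9449  71:4284
  72:8931  73:4436  74:7872  75:5276
Giant step factor: 970^(-76) ≡ 6399 (mod 11423).
Scan 2534·6399^i mod 11423 for i = 0, 1, …:
  i=0: 2534   i=1: 5829   i=2: 3676   i=3: 2767
  i=4: 383   i=5: 6295   i=6: 4207   i=7: 8005
  i=8: 3263   i=9: 10116     …   i=25: 10067
  i=26: 4436
Match at i=26, j=73: x = 26·76 + 73 = 2049.

2049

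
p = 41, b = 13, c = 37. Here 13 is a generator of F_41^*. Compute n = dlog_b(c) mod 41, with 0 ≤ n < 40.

32

Successive powers of 13 modulo 41:
  13^0=1  13^1=13  13^2=5  13^3=24  13^4=25  13^5=38
  13^6=2  13^7=26  13^8=10  13^9=7  13^10=9  13^11=35
  13^12=4  13^13=11  13^14=20  13^15=14  13^16=18  13^17=29
  13^18=8  13^19=22  13^20=40  13^21=28  13^22=36  13^23=17
  13^24=16  13^25=3  13^26=39  13^27=15  13^28=31  13^29=34
  13^30=32  13^31=6  13^32=37
So 13^32 ≡ 37 (mod 41), giving n = 32.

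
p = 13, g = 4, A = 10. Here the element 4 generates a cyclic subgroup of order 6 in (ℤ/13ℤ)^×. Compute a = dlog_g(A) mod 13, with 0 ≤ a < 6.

Successive powers of 4 modulo 13:
  4^0=1  4^1=4  4^2=3  4^3=12  4^4=9  4^5=10
So 4^5 ≡ 10 (mod 13), giving a = 5.

5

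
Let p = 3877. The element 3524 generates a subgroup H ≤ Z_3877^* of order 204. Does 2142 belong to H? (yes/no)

no

2142 ∈ ⟨3524⟩ iff 2142^204 ≡ 1 (mod 3877), since |⟨3524⟩| = 204.
2142^204 mod 3877 = 499.
Since 499 ≠ 1, 2142 does not lie in the subgroup.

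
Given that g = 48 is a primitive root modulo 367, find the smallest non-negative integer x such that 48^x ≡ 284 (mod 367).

61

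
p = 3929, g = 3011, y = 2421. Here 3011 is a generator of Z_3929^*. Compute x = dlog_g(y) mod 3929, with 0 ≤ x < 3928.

Baby-step giant-step with m = ceil(sqrt(3928)) = 63.
Baby table (3011^j mod 3929 for j=0..62):
  0:1  1:3011  2:1918  3:3397  4:1180  5:1164  6:136  7:880
  8:1534  9:2299  10:3320  11:1144  12:2780  13:1810  14:387  15:2273
  16:3614  17:2353  18:896  19:2562  20:1555  21:2666  22:379  23:1759
  24:57  25:2680  26:3243  27:1108  28:467  29:3484  30:3823  31:3012
  32:1000  33:1386  34:648  35:2344  36:1300  37:1016  38:2414  39:3833
  40:1690  41:535  42:3924  43:661  44:2197  45:2660  46:1958  47:2038
  48:3249  49:3458  50:188  51:292  52:3045  53:2138  54:1816  55:2737
  56:1994  57:422  58:1575  59:22  60:3378  61:2906  62:83
Giant step factor: 3011^(-63) ≡ 3407 (mod 3929).
Scan 2421·3407^i mod 3929 for i = 0, 1, …:
  i=0: 2421   i=1: 1376   i=2: 735   i=3: 1372
  i=4: 2823   i=5: 3698   i=6: 2712   i=7: 2705
  i=8: 2430   i=9: 607     …   i=22: 756
  i=23: 2197
Match at i=23, j=44: x = 23·63 + 44 = 1493.

1493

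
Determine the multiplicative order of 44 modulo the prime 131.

65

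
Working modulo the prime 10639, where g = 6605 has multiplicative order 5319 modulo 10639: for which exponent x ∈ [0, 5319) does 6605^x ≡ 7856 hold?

919

Baby-step giant-step with m = ceil(sqrt(5319)) = 73.
Baby table (6605^j mod 10639 for j=0..72):
  0:1  1:6605  2:6125  3:6147  4:2511  5:9593  6:6520  7:8567
  8:6833  9:1327  10:8938  11:10318  12:7595  13:2090  14:5667  15:2533
  16:5957  17:2963  18:5494  19:8880  20:10232  21:3432  22:7290  23:8975
  24:10006  25:162  26:6110  27:2823  28:6387  29:2500  30:772  31:2979
  32:4784  33:490  34:2194  35:1052  36:1193  37:6905  38:8771  39:3100
  40:6064  41:7524  42:1251  43:6991  44:2295  45:8539  46:2756  47:51
  48:7046  49:3844  50:4966  51:393  52:10488  53:2711  54:718  55:8035
  56:3843  57:9000  58:4907  59:4341  60:200  61:1764  62:1515  63:5915
  64:2167  65:3580  66:6042  67:521  68:4808  69:10064  70:248  71:10273
  72:8262
Giant step factor: 6605^(-73) ≡ 4333 (mod 10639).
Scan 7856·4333^i mod 10639 for i = 0, 1, …:
  i=0: 7856   i=1: 5887   i=2: 6688   i=3: 9107
  i=4: 580   i=5: 2336   i=6: 4199   i=7: 1577
  i=8: 2903   i=9: 3401   i=10: 1518   i=11: 2592
  i=12: 6991
Match at i=12, j=43: x = 12·73 + 43 = 919.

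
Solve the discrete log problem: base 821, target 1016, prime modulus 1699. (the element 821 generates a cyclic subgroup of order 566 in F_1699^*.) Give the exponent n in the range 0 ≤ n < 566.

11

Successive powers of 821 modulo 1699:
  821^0=1  821^1=821  821^2=1237  821^3=1274  821^4=1069  821^5=965
  821^6=531  821^7=1007  821^8=1033  821^9=292  821^10=173  821^11=1016
So 821^11 ≡ 1016 (mod 1699), giving n = 11.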